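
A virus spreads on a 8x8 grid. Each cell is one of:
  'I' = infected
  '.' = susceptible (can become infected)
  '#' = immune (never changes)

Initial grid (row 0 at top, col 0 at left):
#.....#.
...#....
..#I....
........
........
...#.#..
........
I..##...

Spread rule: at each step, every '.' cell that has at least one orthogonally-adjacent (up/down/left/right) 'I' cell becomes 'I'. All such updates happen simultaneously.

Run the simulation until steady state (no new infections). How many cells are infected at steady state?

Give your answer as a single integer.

Answer: 56

Derivation:
Step 0 (initial): 2 infected
Step 1: +4 new -> 6 infected
Step 2: +8 new -> 14 infected
Step 3: +10 new -> 24 infected
Step 4: +12 new -> 36 infected
Step 5: +7 new -> 43 infected
Step 6: +7 new -> 50 infected
Step 7: +3 new -> 53 infected
Step 8: +2 new -> 55 infected
Step 9: +1 new -> 56 infected
Step 10: +0 new -> 56 infected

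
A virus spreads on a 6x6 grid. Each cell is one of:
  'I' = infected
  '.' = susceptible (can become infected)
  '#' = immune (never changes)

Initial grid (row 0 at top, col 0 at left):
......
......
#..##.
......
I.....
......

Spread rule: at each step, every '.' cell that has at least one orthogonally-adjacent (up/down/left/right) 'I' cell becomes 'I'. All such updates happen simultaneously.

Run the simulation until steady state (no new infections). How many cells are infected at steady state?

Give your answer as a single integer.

Answer: 33

Derivation:
Step 0 (initial): 1 infected
Step 1: +3 new -> 4 infected
Step 2: +3 new -> 7 infected
Step 3: +4 new -> 11 infected
Step 4: +5 new -> 16 infected
Step 5: +6 new -> 22 infected
Step 6: +5 new -> 27 infected
Step 7: +3 new -> 30 infected
Step 8: +2 new -> 32 infected
Step 9: +1 new -> 33 infected
Step 10: +0 new -> 33 infected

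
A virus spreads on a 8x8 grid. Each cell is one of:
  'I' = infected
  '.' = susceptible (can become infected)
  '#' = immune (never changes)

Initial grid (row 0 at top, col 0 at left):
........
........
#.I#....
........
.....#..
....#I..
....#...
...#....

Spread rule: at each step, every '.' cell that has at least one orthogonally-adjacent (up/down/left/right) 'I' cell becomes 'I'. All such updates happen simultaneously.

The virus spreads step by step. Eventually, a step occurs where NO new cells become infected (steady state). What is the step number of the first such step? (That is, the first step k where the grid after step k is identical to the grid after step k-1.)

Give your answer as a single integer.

Answer: 8

Derivation:
Step 0 (initial): 2 infected
Step 1: +5 new -> 7 infected
Step 2: +10 new -> 17 infected
Step 3: +14 new -> 31 infected
Step 4: +13 new -> 44 infected
Step 5: +8 new -> 52 infected
Step 6: +4 new -> 56 infected
Step 7: +2 new -> 58 infected
Step 8: +0 new -> 58 infected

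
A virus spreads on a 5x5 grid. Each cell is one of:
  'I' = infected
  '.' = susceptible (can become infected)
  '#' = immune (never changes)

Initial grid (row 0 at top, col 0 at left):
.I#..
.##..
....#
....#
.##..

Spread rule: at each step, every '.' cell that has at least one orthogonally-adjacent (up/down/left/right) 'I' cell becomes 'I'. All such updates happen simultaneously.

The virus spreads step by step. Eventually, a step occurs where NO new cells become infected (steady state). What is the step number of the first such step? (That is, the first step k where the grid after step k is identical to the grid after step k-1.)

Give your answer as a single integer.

Answer: 10

Derivation:
Step 0 (initial): 1 infected
Step 1: +1 new -> 2 infected
Step 2: +1 new -> 3 infected
Step 3: +1 new -> 4 infected
Step 4: +2 new -> 6 infected
Step 5: +3 new -> 9 infected
Step 6: +2 new -> 11 infected
Step 7: +2 new -> 13 infected
Step 8: +3 new -> 16 infected
Step 9: +2 new -> 18 infected
Step 10: +0 new -> 18 infected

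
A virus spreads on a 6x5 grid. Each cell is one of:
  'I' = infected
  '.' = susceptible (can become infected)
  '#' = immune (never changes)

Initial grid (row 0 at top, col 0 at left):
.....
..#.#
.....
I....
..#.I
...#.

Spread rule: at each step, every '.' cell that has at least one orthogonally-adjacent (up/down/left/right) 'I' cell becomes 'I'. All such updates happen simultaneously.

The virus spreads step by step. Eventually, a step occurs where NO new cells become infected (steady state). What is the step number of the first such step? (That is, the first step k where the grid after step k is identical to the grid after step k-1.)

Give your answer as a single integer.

Step 0 (initial): 2 infected
Step 1: +6 new -> 8 infected
Step 2: +7 new -> 15 infected
Step 3: +5 new -> 20 infected
Step 4: +3 new -> 23 infected
Step 5: +2 new -> 25 infected
Step 6: +1 new -> 26 infected
Step 7: +0 new -> 26 infected

Answer: 7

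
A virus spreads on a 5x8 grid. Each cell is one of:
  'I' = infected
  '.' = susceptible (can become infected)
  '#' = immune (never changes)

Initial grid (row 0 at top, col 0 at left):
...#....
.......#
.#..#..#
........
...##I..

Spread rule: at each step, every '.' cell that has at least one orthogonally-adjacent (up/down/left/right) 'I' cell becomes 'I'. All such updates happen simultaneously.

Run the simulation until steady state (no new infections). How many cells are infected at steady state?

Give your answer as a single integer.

Step 0 (initial): 1 infected
Step 1: +2 new -> 3 infected
Step 2: +4 new -> 7 infected
Step 3: +4 new -> 11 infected
Step 4: +5 new -> 16 infected
Step 5: +6 new -> 22 infected
Step 6: +4 new -> 26 infected
Step 7: +4 new -> 30 infected
Step 8: +2 new -> 32 infected
Step 9: +1 new -> 33 infected
Step 10: +0 new -> 33 infected

Answer: 33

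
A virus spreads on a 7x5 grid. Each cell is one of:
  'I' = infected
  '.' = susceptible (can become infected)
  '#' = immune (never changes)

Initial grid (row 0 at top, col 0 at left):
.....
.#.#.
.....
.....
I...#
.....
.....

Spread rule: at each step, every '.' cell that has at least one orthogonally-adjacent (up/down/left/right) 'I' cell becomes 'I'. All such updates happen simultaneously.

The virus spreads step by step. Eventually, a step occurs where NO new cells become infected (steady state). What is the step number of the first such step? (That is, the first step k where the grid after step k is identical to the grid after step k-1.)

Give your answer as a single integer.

Answer: 9

Derivation:
Step 0 (initial): 1 infected
Step 1: +3 new -> 4 infected
Step 2: +5 new -> 9 infected
Step 3: +6 new -> 15 infected
Step 4: +5 new -> 20 infected
Step 5: +6 new -> 26 infected
Step 6: +3 new -> 29 infected
Step 7: +2 new -> 31 infected
Step 8: +1 new -> 32 infected
Step 9: +0 new -> 32 infected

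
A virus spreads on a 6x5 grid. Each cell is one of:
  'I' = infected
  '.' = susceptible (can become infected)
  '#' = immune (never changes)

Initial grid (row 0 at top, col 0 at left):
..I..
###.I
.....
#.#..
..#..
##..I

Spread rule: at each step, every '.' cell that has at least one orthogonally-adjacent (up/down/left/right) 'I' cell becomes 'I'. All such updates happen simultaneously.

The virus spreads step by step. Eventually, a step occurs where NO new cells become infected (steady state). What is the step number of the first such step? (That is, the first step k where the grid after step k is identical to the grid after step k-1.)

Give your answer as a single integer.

Step 0 (initial): 3 infected
Step 1: +7 new -> 10 infected
Step 2: +5 new -> 15 infected
Step 3: +2 new -> 17 infected
Step 4: +1 new -> 18 infected
Step 5: +2 new -> 20 infected
Step 6: +1 new -> 21 infected
Step 7: +1 new -> 22 infected
Step 8: +0 new -> 22 infected

Answer: 8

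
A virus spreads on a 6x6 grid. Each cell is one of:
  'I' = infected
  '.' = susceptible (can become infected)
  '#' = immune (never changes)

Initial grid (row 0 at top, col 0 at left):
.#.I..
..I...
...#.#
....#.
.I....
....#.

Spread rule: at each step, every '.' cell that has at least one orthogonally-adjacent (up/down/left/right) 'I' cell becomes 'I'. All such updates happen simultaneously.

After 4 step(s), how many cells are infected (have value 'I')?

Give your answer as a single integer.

Step 0 (initial): 3 infected
Step 1: +9 new -> 12 infected
Step 2: +9 new -> 21 infected
Step 3: +7 new -> 28 infected
Step 4: +1 new -> 29 infected

Answer: 29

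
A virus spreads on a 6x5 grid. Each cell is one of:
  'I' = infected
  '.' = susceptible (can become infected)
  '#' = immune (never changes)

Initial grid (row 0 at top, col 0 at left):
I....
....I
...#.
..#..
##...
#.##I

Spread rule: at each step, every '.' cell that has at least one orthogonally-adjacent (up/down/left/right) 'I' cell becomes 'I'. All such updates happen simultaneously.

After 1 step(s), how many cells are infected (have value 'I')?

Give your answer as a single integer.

Answer: 9

Derivation:
Step 0 (initial): 3 infected
Step 1: +6 new -> 9 infected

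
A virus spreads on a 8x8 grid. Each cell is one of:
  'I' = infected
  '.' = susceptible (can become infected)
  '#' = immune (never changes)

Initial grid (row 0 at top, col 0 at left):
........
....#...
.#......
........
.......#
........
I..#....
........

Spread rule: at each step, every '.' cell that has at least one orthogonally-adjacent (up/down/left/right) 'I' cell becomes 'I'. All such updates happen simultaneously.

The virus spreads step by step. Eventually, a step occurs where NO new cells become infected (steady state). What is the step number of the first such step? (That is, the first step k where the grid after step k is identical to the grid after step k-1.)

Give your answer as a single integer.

Step 0 (initial): 1 infected
Step 1: +3 new -> 4 infected
Step 2: +4 new -> 8 infected
Step 3: +4 new -> 12 infected
Step 4: +5 new -> 17 infected
Step 5: +5 new -> 22 infected
Step 6: +8 new -> 30 infected
Step 7: +8 new -> 38 infected
Step 8: +8 new -> 46 infected
Step 9: +4 new -> 50 infected
Step 10: +4 new -> 54 infected
Step 11: +3 new -> 57 infected
Step 12: +2 new -> 59 infected
Step 13: +1 new -> 60 infected
Step 14: +0 new -> 60 infected

Answer: 14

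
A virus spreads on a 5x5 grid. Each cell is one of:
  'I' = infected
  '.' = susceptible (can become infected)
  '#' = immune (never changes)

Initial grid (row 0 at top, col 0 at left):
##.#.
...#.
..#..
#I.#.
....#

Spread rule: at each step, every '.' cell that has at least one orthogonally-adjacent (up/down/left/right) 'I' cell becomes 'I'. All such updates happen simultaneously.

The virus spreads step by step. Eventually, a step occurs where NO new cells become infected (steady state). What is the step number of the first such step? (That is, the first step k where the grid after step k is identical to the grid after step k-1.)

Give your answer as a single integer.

Step 0 (initial): 1 infected
Step 1: +3 new -> 4 infected
Step 2: +4 new -> 8 infected
Step 3: +3 new -> 11 infected
Step 4: +1 new -> 12 infected
Step 5: +0 new -> 12 infected

Answer: 5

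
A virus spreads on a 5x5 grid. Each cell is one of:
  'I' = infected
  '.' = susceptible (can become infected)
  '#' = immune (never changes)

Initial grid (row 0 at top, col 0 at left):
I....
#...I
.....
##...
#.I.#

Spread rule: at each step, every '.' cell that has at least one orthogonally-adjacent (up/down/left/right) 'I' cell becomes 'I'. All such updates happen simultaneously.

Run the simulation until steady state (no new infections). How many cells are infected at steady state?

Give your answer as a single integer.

Step 0 (initial): 3 infected
Step 1: +7 new -> 10 infected
Step 2: +8 new -> 18 infected
Step 3: +1 new -> 19 infected
Step 4: +1 new -> 20 infected
Step 5: +0 new -> 20 infected

Answer: 20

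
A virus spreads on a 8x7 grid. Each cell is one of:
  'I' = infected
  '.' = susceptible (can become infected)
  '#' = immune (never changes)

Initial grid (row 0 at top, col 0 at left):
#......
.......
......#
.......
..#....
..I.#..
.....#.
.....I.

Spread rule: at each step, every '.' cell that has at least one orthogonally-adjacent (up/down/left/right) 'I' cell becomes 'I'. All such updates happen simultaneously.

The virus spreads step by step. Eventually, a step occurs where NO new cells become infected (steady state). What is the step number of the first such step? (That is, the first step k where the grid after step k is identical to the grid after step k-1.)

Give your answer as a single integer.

Answer: 10

Derivation:
Step 0 (initial): 2 infected
Step 1: +5 new -> 7 infected
Step 2: +9 new -> 16 infected
Step 3: +7 new -> 23 infected
Step 4: +9 new -> 32 infected
Step 5: +7 new -> 39 infected
Step 6: +6 new -> 45 infected
Step 7: +3 new -> 48 infected
Step 8: +2 new -> 50 infected
Step 9: +1 new -> 51 infected
Step 10: +0 new -> 51 infected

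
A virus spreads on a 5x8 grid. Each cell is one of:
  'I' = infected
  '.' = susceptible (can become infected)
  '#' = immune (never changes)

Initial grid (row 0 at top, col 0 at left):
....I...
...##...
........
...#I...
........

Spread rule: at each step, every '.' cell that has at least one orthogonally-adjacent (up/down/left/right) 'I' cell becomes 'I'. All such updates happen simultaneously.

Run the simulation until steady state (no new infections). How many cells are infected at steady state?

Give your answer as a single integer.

Answer: 37

Derivation:
Step 0 (initial): 2 infected
Step 1: +5 new -> 7 infected
Step 2: +8 new -> 15 infected
Step 3: +9 new -> 24 infected
Step 4: +8 new -> 32 infected
Step 5: +4 new -> 36 infected
Step 6: +1 new -> 37 infected
Step 7: +0 new -> 37 infected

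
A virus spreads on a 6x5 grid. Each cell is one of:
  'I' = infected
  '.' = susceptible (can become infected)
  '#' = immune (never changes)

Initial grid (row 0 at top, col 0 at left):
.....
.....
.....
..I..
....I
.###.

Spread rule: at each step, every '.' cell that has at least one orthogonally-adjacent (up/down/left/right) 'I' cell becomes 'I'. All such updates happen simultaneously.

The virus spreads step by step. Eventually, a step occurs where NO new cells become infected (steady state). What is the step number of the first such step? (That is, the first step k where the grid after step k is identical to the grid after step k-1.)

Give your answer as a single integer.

Answer: 6

Derivation:
Step 0 (initial): 2 infected
Step 1: +7 new -> 9 infected
Step 2: +6 new -> 15 infected
Step 3: +6 new -> 21 infected
Step 4: +5 new -> 26 infected
Step 5: +1 new -> 27 infected
Step 6: +0 new -> 27 infected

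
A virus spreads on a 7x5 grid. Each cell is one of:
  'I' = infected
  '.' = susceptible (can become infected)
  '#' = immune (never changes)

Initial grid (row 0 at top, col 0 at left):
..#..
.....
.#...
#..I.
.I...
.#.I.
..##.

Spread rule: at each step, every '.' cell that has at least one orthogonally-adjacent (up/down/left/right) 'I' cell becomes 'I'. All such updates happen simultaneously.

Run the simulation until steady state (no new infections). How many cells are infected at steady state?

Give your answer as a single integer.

Answer: 29

Derivation:
Step 0 (initial): 3 infected
Step 1: +9 new -> 12 infected
Step 2: +6 new -> 18 infected
Step 3: +4 new -> 22 infected
Step 4: +3 new -> 25 infected
Step 5: +2 new -> 27 infected
Step 6: +2 new -> 29 infected
Step 7: +0 new -> 29 infected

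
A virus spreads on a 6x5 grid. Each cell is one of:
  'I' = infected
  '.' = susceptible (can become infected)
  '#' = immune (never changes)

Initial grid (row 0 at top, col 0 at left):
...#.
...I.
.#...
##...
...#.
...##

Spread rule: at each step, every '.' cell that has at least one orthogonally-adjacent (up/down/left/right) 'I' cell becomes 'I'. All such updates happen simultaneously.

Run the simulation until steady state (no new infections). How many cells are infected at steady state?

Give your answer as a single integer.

Step 0 (initial): 1 infected
Step 1: +3 new -> 4 infected
Step 2: +6 new -> 10 infected
Step 3: +4 new -> 14 infected
Step 4: +4 new -> 18 infected
Step 5: +2 new -> 20 infected
Step 6: +2 new -> 22 infected
Step 7: +1 new -> 23 infected
Step 8: +0 new -> 23 infected

Answer: 23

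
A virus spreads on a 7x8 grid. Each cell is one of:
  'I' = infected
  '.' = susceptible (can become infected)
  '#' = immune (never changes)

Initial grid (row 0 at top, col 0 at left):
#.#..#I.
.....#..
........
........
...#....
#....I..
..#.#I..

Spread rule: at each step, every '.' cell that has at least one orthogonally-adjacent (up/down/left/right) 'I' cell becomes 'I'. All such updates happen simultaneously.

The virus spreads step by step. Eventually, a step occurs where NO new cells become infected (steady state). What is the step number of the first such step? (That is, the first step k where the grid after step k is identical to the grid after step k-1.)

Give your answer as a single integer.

Step 0 (initial): 3 infected
Step 1: +6 new -> 9 infected
Step 2: +8 new -> 17 infected
Step 3: +7 new -> 24 infected
Step 4: +5 new -> 29 infected
Step 5: +5 new -> 34 infected
Step 6: +6 new -> 40 infected
Step 7: +4 new -> 44 infected
Step 8: +2 new -> 46 infected
Step 9: +2 new -> 48 infected
Step 10: +0 new -> 48 infected

Answer: 10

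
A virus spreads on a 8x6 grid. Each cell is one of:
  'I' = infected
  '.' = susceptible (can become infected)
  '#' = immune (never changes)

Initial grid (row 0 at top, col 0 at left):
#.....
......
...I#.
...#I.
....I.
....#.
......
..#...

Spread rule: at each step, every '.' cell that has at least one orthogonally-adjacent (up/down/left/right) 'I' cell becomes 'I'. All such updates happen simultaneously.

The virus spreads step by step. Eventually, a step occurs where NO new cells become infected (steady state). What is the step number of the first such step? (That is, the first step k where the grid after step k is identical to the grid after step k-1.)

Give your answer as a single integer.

Step 0 (initial): 3 infected
Step 1: +5 new -> 8 infected
Step 2: +9 new -> 17 infected
Step 3: +10 new -> 27 infected
Step 4: +10 new -> 37 infected
Step 5: +3 new -> 40 infected
Step 6: +2 new -> 42 infected
Step 7: +1 new -> 43 infected
Step 8: +0 new -> 43 infected

Answer: 8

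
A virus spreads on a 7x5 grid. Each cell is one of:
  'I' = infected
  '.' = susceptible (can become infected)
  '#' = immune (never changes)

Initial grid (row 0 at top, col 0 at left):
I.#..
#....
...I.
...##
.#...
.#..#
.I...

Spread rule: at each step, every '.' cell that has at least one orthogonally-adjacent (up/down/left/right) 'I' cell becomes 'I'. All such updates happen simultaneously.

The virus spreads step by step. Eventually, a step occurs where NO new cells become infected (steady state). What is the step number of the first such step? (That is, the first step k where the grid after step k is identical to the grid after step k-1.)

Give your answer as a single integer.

Answer: 6

Derivation:
Step 0 (initial): 3 infected
Step 1: +6 new -> 9 infected
Step 2: +9 new -> 18 infected
Step 3: +7 new -> 25 infected
Step 4: +2 new -> 27 infected
Step 5: +1 new -> 28 infected
Step 6: +0 new -> 28 infected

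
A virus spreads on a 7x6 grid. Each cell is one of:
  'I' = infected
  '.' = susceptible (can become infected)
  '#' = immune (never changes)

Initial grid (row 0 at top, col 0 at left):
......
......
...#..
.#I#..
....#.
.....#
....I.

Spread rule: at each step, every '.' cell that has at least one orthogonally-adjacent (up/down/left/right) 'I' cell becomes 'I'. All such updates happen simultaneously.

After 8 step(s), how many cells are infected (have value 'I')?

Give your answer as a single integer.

Step 0 (initial): 2 infected
Step 1: +5 new -> 7 infected
Step 2: +7 new -> 14 infected
Step 3: +7 new -> 21 infected
Step 4: +7 new -> 28 infected
Step 5: +4 new -> 32 infected
Step 6: +3 new -> 35 infected
Step 7: +1 new -> 36 infected
Step 8: +1 new -> 37 infected

Answer: 37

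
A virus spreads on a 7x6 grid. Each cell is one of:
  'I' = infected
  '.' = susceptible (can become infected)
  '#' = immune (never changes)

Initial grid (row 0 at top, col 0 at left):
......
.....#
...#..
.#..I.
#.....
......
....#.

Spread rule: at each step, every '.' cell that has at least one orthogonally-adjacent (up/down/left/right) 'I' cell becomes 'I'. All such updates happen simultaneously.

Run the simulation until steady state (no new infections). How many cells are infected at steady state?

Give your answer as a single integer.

Answer: 37

Derivation:
Step 0 (initial): 1 infected
Step 1: +4 new -> 5 infected
Step 2: +6 new -> 11 infected
Step 3: +6 new -> 17 infected
Step 4: +8 new -> 25 infected
Step 5: +5 new -> 30 infected
Step 6: +5 new -> 35 infected
Step 7: +2 new -> 37 infected
Step 8: +0 new -> 37 infected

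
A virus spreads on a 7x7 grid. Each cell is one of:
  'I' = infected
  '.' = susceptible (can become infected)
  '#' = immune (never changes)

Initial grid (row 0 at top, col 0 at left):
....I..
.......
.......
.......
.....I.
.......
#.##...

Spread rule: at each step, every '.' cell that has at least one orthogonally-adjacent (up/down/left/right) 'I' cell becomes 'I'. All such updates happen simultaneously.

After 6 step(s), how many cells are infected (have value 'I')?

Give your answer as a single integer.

Step 0 (initial): 2 infected
Step 1: +7 new -> 9 infected
Step 2: +12 new -> 21 infected
Step 3: +10 new -> 31 infected
Step 4: +6 new -> 37 infected
Step 5: +5 new -> 42 infected
Step 6: +4 new -> 46 infected

Answer: 46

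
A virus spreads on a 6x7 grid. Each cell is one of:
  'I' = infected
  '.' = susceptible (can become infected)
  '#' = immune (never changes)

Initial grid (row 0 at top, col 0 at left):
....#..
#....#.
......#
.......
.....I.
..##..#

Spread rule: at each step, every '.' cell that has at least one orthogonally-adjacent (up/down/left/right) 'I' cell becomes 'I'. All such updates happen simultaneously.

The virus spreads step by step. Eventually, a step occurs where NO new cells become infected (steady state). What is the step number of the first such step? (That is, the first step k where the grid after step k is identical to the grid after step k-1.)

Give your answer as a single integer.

Step 0 (initial): 1 infected
Step 1: +4 new -> 5 infected
Step 2: +5 new -> 10 infected
Step 3: +3 new -> 13 infected
Step 4: +4 new -> 17 infected
Step 5: +5 new -> 22 infected
Step 6: +5 new -> 27 infected
Step 7: +3 new -> 30 infected
Step 8: +1 new -> 31 infected
Step 9: +1 new -> 32 infected
Step 10: +0 new -> 32 infected

Answer: 10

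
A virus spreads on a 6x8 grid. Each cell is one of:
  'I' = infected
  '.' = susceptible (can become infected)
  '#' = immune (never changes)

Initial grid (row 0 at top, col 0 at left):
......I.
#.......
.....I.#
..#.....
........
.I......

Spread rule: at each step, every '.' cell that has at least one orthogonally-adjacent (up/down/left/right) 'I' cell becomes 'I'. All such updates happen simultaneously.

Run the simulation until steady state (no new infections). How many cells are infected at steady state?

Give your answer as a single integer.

Answer: 45

Derivation:
Step 0 (initial): 3 infected
Step 1: +10 new -> 13 infected
Step 2: +11 new -> 24 infected
Step 3: +12 new -> 36 infected
Step 4: +6 new -> 42 infected
Step 5: +2 new -> 44 infected
Step 6: +1 new -> 45 infected
Step 7: +0 new -> 45 infected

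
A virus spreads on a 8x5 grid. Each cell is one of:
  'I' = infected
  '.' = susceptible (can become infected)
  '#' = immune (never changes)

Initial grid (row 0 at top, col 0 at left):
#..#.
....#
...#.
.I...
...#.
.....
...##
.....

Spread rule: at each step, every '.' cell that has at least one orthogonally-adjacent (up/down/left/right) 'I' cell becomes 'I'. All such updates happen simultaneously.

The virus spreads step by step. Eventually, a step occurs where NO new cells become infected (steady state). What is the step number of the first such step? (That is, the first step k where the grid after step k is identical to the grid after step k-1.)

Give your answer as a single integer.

Answer: 8

Derivation:
Step 0 (initial): 1 infected
Step 1: +4 new -> 5 infected
Step 2: +7 new -> 12 infected
Step 3: +7 new -> 19 infected
Step 4: +8 new -> 27 infected
Step 5: +3 new -> 30 infected
Step 6: +1 new -> 31 infected
Step 7: +1 new -> 32 infected
Step 8: +0 new -> 32 infected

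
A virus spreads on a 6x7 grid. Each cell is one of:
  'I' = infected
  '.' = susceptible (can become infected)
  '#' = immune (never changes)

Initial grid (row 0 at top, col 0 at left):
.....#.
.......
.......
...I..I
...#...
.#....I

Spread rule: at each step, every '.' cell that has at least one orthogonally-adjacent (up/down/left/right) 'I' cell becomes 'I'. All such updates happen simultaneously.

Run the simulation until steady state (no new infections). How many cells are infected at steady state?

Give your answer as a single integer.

Step 0 (initial): 3 infected
Step 1: +7 new -> 10 infected
Step 2: +10 new -> 20 infected
Step 3: +10 new -> 30 infected
Step 4: +5 new -> 35 infected
Step 5: +3 new -> 38 infected
Step 6: +1 new -> 39 infected
Step 7: +0 new -> 39 infected

Answer: 39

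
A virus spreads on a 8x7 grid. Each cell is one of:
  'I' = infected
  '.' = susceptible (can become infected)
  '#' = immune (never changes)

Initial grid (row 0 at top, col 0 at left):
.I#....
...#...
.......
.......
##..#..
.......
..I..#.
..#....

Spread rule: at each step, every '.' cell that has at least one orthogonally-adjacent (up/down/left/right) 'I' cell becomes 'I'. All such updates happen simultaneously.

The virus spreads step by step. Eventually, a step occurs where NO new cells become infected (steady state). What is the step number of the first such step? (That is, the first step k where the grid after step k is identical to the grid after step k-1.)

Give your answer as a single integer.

Step 0 (initial): 2 infected
Step 1: +5 new -> 7 infected
Step 2: +10 new -> 17 infected
Step 3: +9 new -> 26 infected
Step 4: +5 new -> 31 infected
Step 5: +5 new -> 36 infected
Step 6: +5 new -> 41 infected
Step 7: +4 new -> 45 infected
Step 8: +3 new -> 48 infected
Step 9: +1 new -> 49 infected
Step 10: +0 new -> 49 infected

Answer: 10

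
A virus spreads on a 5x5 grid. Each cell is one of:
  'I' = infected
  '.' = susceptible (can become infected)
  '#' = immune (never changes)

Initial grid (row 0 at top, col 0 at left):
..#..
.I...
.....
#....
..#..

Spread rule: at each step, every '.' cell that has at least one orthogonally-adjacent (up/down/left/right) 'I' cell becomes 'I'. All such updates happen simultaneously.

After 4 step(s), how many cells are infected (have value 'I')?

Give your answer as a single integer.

Answer: 19

Derivation:
Step 0 (initial): 1 infected
Step 1: +4 new -> 5 infected
Step 2: +5 new -> 10 infected
Step 3: +5 new -> 15 infected
Step 4: +4 new -> 19 infected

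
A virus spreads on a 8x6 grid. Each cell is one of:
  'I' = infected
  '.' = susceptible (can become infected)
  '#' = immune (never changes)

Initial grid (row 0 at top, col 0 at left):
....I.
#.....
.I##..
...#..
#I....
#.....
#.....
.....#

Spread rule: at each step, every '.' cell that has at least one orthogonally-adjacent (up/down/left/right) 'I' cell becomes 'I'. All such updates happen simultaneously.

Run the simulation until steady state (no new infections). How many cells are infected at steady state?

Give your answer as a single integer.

Step 0 (initial): 3 infected
Step 1: +8 new -> 11 infected
Step 2: +11 new -> 22 infected
Step 3: +7 new -> 29 infected
Step 4: +6 new -> 35 infected
Step 5: +3 new -> 38 infected
Step 6: +2 new -> 40 infected
Step 7: +0 new -> 40 infected

Answer: 40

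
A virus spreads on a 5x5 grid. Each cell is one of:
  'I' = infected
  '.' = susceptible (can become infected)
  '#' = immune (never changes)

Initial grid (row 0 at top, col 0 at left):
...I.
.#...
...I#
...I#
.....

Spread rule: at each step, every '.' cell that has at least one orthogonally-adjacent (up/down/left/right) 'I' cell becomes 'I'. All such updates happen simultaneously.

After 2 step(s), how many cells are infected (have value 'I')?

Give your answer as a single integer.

Answer: 16

Derivation:
Step 0 (initial): 3 infected
Step 1: +6 new -> 9 infected
Step 2: +7 new -> 16 infected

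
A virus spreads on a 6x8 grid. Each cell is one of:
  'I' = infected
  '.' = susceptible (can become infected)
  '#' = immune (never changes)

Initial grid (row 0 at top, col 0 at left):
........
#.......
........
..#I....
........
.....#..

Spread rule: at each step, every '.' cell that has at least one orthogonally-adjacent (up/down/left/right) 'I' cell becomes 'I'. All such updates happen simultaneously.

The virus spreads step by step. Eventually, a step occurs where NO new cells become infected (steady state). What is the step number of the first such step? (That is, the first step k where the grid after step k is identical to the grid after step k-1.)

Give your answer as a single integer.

Step 0 (initial): 1 infected
Step 1: +3 new -> 4 infected
Step 2: +7 new -> 11 infected
Step 3: +10 new -> 21 infected
Step 4: +11 new -> 32 infected
Step 5: +8 new -> 40 infected
Step 6: +4 new -> 44 infected
Step 7: +1 new -> 45 infected
Step 8: +0 new -> 45 infected

Answer: 8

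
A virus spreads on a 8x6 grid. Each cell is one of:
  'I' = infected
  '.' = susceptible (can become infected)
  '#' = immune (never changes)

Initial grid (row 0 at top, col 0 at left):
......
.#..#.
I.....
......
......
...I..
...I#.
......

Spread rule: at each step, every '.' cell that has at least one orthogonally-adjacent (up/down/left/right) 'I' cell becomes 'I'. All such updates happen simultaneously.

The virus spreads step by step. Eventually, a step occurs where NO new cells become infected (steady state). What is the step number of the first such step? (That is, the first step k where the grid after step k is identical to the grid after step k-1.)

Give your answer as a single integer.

Answer: 8

Derivation:
Step 0 (initial): 3 infected
Step 1: +8 new -> 11 infected
Step 2: +12 new -> 23 infected
Step 3: +12 new -> 35 infected
Step 4: +5 new -> 40 infected
Step 5: +2 new -> 42 infected
Step 6: +2 new -> 44 infected
Step 7: +1 new -> 45 infected
Step 8: +0 new -> 45 infected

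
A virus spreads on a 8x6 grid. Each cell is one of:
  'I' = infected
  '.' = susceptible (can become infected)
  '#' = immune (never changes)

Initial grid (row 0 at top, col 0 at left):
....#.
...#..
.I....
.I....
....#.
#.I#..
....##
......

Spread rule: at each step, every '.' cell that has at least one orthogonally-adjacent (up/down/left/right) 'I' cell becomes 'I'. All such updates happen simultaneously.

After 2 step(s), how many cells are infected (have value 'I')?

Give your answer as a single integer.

Answer: 22

Derivation:
Step 0 (initial): 3 infected
Step 1: +9 new -> 12 infected
Step 2: +10 new -> 22 infected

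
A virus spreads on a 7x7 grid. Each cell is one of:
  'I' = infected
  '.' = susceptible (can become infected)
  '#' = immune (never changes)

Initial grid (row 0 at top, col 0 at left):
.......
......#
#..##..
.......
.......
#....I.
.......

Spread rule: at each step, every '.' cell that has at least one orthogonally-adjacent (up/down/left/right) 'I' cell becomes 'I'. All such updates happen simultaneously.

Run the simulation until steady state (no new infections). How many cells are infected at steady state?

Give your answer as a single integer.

Answer: 44

Derivation:
Step 0 (initial): 1 infected
Step 1: +4 new -> 5 infected
Step 2: +6 new -> 11 infected
Step 3: +6 new -> 17 infected
Step 4: +6 new -> 23 infected
Step 5: +5 new -> 28 infected
Step 6: +7 new -> 35 infected
Step 7: +4 new -> 39 infected
Step 8: +2 new -> 41 infected
Step 9: +2 new -> 43 infected
Step 10: +1 new -> 44 infected
Step 11: +0 new -> 44 infected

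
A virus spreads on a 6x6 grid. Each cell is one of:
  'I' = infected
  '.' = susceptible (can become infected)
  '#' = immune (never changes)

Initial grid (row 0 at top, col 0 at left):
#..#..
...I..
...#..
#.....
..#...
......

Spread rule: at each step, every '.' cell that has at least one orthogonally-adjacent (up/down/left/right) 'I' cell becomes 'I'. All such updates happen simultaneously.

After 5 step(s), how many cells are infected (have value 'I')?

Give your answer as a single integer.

Answer: 25

Derivation:
Step 0 (initial): 1 infected
Step 1: +2 new -> 3 infected
Step 2: +6 new -> 9 infected
Step 3: +7 new -> 16 infected
Step 4: +5 new -> 21 infected
Step 5: +4 new -> 25 infected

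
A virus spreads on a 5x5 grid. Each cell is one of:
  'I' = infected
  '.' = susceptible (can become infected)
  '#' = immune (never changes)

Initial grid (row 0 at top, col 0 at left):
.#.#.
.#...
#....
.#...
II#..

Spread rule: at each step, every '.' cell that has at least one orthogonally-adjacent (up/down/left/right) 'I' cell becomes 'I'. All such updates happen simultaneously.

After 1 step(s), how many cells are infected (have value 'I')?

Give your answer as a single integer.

Answer: 3

Derivation:
Step 0 (initial): 2 infected
Step 1: +1 new -> 3 infected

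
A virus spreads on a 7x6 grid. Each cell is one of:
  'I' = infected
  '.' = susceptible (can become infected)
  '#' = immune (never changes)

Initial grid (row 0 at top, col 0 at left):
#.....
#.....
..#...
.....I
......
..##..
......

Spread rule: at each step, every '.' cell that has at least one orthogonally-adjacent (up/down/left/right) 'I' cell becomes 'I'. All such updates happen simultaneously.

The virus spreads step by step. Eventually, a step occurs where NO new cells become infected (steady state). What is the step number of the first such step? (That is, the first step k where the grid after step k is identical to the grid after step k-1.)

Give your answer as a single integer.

Step 0 (initial): 1 infected
Step 1: +3 new -> 4 infected
Step 2: +5 new -> 9 infected
Step 3: +7 new -> 16 infected
Step 4: +5 new -> 21 infected
Step 5: +6 new -> 27 infected
Step 6: +6 new -> 33 infected
Step 7: +3 new -> 36 infected
Step 8: +1 new -> 37 infected
Step 9: +0 new -> 37 infected

Answer: 9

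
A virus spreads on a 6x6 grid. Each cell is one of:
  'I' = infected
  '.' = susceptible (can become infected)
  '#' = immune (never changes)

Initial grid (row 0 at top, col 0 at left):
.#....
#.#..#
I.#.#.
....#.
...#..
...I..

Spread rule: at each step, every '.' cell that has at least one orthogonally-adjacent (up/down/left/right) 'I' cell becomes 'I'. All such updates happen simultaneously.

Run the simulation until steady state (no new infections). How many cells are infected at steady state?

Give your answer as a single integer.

Answer: 27

Derivation:
Step 0 (initial): 2 infected
Step 1: +4 new -> 6 infected
Step 2: +7 new -> 13 infected
Step 3: +4 new -> 17 infected
Step 4: +2 new -> 19 infected
Step 5: +2 new -> 21 infected
Step 6: +1 new -> 22 infected
Step 7: +2 new -> 24 infected
Step 8: +2 new -> 26 infected
Step 9: +1 new -> 27 infected
Step 10: +0 new -> 27 infected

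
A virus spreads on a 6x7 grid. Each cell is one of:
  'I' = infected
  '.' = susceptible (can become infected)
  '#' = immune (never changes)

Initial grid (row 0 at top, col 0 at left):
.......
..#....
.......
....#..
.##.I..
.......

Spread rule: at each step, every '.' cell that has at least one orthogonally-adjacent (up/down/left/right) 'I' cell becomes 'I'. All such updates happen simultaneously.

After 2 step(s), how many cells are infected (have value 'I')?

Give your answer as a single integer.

Answer: 9

Derivation:
Step 0 (initial): 1 infected
Step 1: +3 new -> 4 infected
Step 2: +5 new -> 9 infected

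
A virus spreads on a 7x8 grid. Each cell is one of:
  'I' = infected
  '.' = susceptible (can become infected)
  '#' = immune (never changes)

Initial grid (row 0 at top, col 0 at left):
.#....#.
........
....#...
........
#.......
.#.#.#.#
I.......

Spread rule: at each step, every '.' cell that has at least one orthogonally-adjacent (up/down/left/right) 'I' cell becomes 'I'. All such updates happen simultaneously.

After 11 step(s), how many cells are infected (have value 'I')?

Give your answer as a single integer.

Step 0 (initial): 1 infected
Step 1: +2 new -> 3 infected
Step 2: +1 new -> 4 infected
Step 3: +2 new -> 6 infected
Step 4: +2 new -> 8 infected
Step 5: +5 new -> 13 infected
Step 6: +5 new -> 18 infected
Step 7: +8 new -> 26 infected
Step 8: +6 new -> 32 infected
Step 9: +6 new -> 38 infected
Step 10: +5 new -> 43 infected
Step 11: +3 new -> 46 infected

Answer: 46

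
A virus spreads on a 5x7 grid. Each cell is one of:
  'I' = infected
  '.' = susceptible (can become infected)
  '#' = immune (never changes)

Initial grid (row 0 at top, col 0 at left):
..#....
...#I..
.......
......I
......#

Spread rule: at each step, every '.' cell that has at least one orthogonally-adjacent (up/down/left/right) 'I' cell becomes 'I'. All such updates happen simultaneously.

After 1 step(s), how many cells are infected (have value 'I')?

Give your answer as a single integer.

Answer: 7

Derivation:
Step 0 (initial): 2 infected
Step 1: +5 new -> 7 infected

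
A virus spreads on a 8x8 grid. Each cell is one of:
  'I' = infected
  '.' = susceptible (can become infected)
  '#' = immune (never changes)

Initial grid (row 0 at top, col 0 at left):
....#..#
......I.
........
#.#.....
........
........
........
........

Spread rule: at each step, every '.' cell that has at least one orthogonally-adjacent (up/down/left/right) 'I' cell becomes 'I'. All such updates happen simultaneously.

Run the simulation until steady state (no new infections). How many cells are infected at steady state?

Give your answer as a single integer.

Step 0 (initial): 1 infected
Step 1: +4 new -> 5 infected
Step 2: +5 new -> 10 infected
Step 3: +5 new -> 15 infected
Step 4: +7 new -> 22 infected
Step 5: +8 new -> 30 infected
Step 6: +8 new -> 38 infected
Step 7: +8 new -> 46 infected
Step 8: +4 new -> 50 infected
Step 9: +4 new -> 54 infected
Step 10: +3 new -> 57 infected
Step 11: +2 new -> 59 infected
Step 12: +1 new -> 60 infected
Step 13: +0 new -> 60 infected

Answer: 60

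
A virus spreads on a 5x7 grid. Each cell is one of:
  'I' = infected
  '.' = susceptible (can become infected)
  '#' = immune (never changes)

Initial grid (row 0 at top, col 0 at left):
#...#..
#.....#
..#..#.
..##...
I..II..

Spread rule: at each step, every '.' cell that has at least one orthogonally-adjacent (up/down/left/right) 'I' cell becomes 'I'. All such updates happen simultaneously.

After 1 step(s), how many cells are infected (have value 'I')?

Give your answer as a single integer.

Answer: 8

Derivation:
Step 0 (initial): 3 infected
Step 1: +5 new -> 8 infected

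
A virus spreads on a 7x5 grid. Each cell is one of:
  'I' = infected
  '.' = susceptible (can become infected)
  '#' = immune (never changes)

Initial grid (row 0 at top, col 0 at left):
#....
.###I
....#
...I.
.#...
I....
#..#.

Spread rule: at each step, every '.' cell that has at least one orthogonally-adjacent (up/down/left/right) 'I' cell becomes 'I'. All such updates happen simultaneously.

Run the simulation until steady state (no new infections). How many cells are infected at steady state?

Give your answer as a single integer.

Answer: 27

Derivation:
Step 0 (initial): 3 infected
Step 1: +7 new -> 10 infected
Step 2: +9 new -> 19 infected
Step 3: +5 new -> 24 infected
Step 4: +3 new -> 27 infected
Step 5: +0 new -> 27 infected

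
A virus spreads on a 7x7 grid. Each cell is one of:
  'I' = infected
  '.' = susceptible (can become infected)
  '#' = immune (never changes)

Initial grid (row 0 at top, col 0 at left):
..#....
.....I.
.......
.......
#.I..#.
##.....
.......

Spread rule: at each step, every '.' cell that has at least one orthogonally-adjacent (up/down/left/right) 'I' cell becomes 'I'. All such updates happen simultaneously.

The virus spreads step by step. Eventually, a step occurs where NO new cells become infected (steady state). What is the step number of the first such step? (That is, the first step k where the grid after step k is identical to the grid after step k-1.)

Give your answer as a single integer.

Answer: 7

Derivation:
Step 0 (initial): 2 infected
Step 1: +8 new -> 10 infected
Step 2: +12 new -> 22 infected
Step 3: +10 new -> 32 infected
Step 4: +6 new -> 38 infected
Step 5: +4 new -> 42 infected
Step 6: +2 new -> 44 infected
Step 7: +0 new -> 44 infected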